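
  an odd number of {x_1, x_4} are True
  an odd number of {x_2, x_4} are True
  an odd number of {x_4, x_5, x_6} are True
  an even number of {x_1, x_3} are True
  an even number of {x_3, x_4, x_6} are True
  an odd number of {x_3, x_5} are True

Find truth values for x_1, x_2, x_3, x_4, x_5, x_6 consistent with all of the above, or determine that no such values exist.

x_1 = False, x_2 = False, x_3 = False, x_4 = True, x_5 = True, x_6 = True

{x_1, x_4}: 1 true → odd ✓
{x_2, x_4}: 1 true → odd ✓
{x_4, x_5, x_6}: 3 true → odd ✓
{x_1, x_3}: 0 true → even ✓
{x_3, x_4, x_6}: 2 true → even ✓
{x_3, x_5}: 1 true → odd ✓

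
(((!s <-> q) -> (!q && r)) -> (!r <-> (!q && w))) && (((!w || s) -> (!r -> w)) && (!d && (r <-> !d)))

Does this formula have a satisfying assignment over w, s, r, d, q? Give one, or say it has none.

w: False, s: True, r: True, d: False, q: True

  ((!s <-> q) -> (!q && r)) -> (!r <-> (!q && w)) = True
    (!s <-> q) -> (!q && r) = True
      !s <-> q = False
        !s = False
      !q && r = False
        !q = False
    !r <-> (!q && w) = True
      !r = False
      !q && w = False
        !q = False
  ((!w || s) -> (!r -> w)) && (!d && (r <-> !d)) = True
    (!w || s) -> (!r -> w) = True
      !w || s = True
        !w = True
      !r -> w = True
        !r = False
    !d && (r <-> !d) = True
      !d = True
      r <-> !d = True
        !d = True
Both conjuncts True, so the formula holds.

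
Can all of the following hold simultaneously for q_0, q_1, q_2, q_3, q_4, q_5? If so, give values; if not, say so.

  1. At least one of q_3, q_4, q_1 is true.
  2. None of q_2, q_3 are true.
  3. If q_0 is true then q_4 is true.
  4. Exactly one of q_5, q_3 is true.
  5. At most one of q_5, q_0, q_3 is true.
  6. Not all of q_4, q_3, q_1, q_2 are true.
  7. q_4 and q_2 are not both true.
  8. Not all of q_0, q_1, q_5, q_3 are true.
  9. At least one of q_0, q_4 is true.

q_0=F; q_1=T; q_2=F; q_3=F; q_4=T; q_5=T

  (1) {q_3, q_4, q_1}: 2 true — at least one ✓
  (2) {q_2, q_3}: 0 true — none ✓
  (3) q_0=F ⇒ q_4: vacuous ✓
  (4) {q_5, q_3}: 1 true — exactly one ✓
  (5) {q_5, q_0, q_3}: 1 true — at most one ✓
  (6) {q_4, q_3, q_1, q_2}: 2/4 true — not all ✓
  (7) q_4=T, q_2=F — not both ✓
  (8) {q_0, q_1, q_5, q_3}: 2/4 true — not all ✓
  (9) {q_0, q_4}: 1 true — at least one ✓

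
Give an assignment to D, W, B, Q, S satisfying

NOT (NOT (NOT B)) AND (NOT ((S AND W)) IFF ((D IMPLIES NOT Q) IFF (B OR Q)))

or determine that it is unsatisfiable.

D=F; W=F; B=F; Q=T; S=F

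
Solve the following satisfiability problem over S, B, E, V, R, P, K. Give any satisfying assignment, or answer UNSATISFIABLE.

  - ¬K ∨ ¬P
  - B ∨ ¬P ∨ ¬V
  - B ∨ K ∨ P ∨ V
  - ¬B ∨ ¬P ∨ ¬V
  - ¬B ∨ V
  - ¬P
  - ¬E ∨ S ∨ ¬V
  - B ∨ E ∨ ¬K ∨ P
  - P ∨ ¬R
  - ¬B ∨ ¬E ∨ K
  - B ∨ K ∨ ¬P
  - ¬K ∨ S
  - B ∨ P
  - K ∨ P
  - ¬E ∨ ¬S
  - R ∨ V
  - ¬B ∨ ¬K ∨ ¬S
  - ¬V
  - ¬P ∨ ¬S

Case B = True:
  (¬B ∨ V) forces V = True.
  Clause (¬V) is falsified — contradiction.
Case B = False:
  (¬P) forces P = False.
  Clause (B ∨ P) is falsified — contradiction.
Both cases fail, so the formula is unsatisfiable.

UNSATISFIABLE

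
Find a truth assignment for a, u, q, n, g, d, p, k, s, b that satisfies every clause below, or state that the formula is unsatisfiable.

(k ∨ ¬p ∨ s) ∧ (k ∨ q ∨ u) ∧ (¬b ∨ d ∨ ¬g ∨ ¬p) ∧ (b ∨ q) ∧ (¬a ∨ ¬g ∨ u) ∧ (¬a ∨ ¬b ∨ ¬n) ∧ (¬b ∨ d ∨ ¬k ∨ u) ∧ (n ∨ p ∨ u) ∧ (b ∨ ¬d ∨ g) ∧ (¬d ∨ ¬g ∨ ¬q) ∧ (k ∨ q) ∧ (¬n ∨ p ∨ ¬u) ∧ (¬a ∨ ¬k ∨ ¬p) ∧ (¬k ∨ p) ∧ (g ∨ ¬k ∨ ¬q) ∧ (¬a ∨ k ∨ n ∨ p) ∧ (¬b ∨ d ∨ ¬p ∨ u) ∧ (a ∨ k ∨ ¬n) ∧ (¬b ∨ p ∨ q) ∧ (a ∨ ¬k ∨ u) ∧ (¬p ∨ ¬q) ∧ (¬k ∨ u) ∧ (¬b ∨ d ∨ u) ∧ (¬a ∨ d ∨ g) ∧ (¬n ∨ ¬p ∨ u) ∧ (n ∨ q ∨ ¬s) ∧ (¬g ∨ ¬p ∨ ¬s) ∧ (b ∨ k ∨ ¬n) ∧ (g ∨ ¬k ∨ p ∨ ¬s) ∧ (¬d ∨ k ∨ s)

Set a = False.
Try u = False:
  (a ∨ ¬k ∨ u) forces k = False.
  (k ∨ q ∨ u) forces q = True.
  (a ∨ k ∨ ¬n) forces n = False.
  (n ∨ p ∨ u) forces p = True.
  clause (¬p ∨ ¬q) is falsified — backtrack.
So u = True.
Set q = True.
  then (¬p ∨ ¬q) forces p = False.
  then (¬n ∨ p ∨ ¬u) forces n = False.
  then (¬k ∨ p) forces k = False.
Set g = False.
Set d = False.
Set s = False.
Set b = True.
All clauses satisfied.

a = False, u = True, q = True, n = False, g = False, d = False, p = False, k = False, s = False, b = True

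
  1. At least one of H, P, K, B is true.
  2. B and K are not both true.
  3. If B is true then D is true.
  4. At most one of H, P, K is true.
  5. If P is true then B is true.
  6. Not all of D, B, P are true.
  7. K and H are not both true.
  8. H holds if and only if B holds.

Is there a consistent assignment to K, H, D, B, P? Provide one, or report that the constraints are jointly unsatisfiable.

K=T; H=F; D=F; B=F; P=F

  (1) {H, P, K, B}: 1 true — at least one ✓
  (2) B=F, K=T — not both ✓
  (3) B=F ⇒ D: vacuous ✓
  (4) {H, P, K}: 1 true — at most one ✓
  (5) P=F ⇒ B: vacuous ✓
  (6) {D, B, P}: 0/3 true — not all ✓
  (7) K=T, H=F — not both ✓
  (8) H=F, B=F — same ✓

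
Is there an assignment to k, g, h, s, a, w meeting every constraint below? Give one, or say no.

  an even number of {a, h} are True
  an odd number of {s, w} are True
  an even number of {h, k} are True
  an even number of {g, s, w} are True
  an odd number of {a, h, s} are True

k = True, g = True, h = True, s = True, a = True, w = False

{a, h}: 2 true → even ✓
{s, w}: 1 true → odd ✓
{h, k}: 2 true → even ✓
{g, s, w}: 2 true → even ✓
{a, h, s}: 3 true → odd ✓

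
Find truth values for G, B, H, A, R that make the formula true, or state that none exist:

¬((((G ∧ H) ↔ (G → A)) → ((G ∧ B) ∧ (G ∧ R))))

G = True; B = False; H = False; A = False; R = True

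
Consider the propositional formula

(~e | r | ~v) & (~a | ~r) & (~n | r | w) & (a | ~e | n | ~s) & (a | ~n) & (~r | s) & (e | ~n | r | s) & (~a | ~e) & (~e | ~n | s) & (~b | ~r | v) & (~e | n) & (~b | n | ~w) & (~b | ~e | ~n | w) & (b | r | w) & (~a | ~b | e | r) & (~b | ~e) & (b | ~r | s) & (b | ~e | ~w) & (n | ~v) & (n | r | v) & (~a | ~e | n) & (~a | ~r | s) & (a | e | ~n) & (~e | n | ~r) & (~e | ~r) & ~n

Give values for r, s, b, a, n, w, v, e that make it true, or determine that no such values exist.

r = True; s = True; b = False; a = False; n = False; w = False; v = False; e = False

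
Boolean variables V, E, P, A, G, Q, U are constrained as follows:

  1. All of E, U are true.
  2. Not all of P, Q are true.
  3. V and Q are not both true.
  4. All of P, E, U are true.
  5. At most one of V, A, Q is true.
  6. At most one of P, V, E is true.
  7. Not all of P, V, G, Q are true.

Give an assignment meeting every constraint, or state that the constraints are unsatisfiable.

Case P = True:
  (1) forces E = True.
  Constraint (6) is violated (P=T, E=T) — contradiction.
Case P = False:
  Constraint (4) is violated (P=F) — contradiction.
Both cases fail — unsatisfiable.

The formula is unsatisfiable.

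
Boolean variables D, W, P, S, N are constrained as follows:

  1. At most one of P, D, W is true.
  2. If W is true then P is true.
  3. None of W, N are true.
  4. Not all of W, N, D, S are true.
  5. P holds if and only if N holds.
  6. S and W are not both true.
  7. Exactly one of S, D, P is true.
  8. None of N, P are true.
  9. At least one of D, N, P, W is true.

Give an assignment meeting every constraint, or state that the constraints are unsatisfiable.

D = True, W = False, P = False, S = False, N = False

  (1) {P, D, W}: 1 true — at most one ✓
  (2) W=F ⇒ P: vacuous ✓
  (3) {W, N}: 0 true — none ✓
  (4) {W, N, D, S}: 1/4 true — not all ✓
  (5) P=F, N=F — same ✓
  (6) S=F, W=F — not both ✓
  (7) {S, D, P}: 1 true — exactly one ✓
  (8) {N, P}: 0 true — none ✓
  (9) {D, N, P, W}: 1 true — at least one ✓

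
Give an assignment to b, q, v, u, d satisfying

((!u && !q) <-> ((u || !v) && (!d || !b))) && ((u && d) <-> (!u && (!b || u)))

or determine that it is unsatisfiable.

b = True, q = True, v = False, u = False, d = True

  (!u && !q) <-> ((u || !v) && (!d || !b)) = True
    !u && !q = False
      !u = True
      !q = False
    (u || !v) && (!d || !b) = False
      u || !v = True
        !v = True
      !d || !b = False
        !d = False
        !b = False
  (u && d) <-> (!u && (!b || u)) = True
    u && d = False
    !u && (!b || u) = False
      !u = True
      !b || u = False
        !b = False
Both conjuncts True, so the formula holds.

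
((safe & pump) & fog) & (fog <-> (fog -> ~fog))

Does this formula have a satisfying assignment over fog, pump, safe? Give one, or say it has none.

The formula is unsatisfiable.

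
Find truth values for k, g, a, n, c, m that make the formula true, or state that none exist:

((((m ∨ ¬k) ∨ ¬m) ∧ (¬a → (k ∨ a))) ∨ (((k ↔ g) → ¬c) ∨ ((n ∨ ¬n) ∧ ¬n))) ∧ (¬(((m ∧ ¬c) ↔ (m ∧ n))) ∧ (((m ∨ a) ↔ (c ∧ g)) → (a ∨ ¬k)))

k = False, g = False, a = True, n = True, c = True, m = True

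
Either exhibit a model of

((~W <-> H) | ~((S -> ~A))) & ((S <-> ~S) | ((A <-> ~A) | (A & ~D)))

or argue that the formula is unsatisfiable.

H: True; W: True; D: False; S: True; A: True

  (~W <-> H) | ~((S -> ~A)) = True
    ~W <-> H = False
      ~W = False
    ~((S -> ~A)) = True
      S -> ~A = False
        ~A = False
  (S <-> ~S) | ((A <-> ~A) | (A & ~D)) = True
    S <-> ~S = False
      ~S = False
    (A <-> ~A) | (A & ~D) = True
      A <-> ~A = False
        ~A = False
      A & ~D = True
        ~D = True
Both conjuncts True, so the formula holds.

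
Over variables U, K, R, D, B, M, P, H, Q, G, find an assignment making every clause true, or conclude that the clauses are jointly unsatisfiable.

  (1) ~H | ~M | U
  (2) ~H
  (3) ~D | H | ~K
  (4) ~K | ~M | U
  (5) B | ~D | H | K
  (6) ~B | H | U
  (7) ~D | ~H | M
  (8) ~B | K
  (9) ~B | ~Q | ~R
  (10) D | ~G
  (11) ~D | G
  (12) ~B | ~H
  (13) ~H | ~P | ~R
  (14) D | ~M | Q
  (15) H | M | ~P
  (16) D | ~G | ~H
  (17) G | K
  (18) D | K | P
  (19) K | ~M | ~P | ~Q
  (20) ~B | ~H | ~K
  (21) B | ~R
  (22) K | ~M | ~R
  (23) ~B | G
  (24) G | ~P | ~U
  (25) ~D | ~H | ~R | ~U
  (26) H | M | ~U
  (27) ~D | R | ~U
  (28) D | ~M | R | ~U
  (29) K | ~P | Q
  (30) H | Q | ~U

U = False, K = True, R = False, D = False, B = False, M = False, P = False, H = False, Q = False, G = False

Unit clause (~H) forces H = False.
Set U = False.
  then (~B | H | U) forces B = False.
  then (B | ~R) forces R = False.
Set K = True.
  then (~D | H | ~K) forces D = False.
  then (~K | ~M | U) forces M = False.
  then (D | ~G) forces G = False.
  then (H | M | ~P) forces P = False.
Set Q = False.
All clauses satisfied.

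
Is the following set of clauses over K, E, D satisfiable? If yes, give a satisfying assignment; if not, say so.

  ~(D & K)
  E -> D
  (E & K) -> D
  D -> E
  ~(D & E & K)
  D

K = False, E = True, D = True

Unit clause (D) forces D = True.
In (~D | E) only E is left, so E = True.
In (~D | ~E | ~K) only ~K is left, so K = False.
All clauses satisfied.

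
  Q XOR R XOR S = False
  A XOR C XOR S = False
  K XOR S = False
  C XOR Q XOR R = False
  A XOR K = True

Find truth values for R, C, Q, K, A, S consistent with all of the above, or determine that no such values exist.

R = True, C = True, Q = False, K = True, A = False, S = True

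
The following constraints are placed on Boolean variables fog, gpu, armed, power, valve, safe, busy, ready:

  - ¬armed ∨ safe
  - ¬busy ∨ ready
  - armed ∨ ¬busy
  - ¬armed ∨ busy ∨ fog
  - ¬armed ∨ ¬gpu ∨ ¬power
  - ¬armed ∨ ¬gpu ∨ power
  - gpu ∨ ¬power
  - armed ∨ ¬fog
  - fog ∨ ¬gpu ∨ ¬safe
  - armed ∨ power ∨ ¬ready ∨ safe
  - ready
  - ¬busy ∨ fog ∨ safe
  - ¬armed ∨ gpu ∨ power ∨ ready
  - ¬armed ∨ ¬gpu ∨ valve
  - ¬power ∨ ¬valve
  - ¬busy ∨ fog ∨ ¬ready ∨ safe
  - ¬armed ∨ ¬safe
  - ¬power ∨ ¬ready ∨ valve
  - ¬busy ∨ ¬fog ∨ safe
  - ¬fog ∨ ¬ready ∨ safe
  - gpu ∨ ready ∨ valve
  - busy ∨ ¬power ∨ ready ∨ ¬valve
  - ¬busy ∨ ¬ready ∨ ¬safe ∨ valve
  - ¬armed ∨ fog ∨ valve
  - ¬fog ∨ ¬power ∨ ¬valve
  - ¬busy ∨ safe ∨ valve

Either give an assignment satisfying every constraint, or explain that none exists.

Unit clause (ready) forces ready = True.
Try fog = True:
  (armed ∨ ¬fog) forces armed = True.
  (¬armed ∨ safe) forces safe = True.
  clause (¬armed ∨ ¬safe) is falsified — backtrack.
So fog = False.
Set gpu = False.
  then (gpu ∨ ¬power) forces power = False.
Set armed = False.
  then (armed ∨ ¬busy) forces busy = False.
  then (armed ∨ power ∨ ¬ready ∨ safe) forces safe = True.
Set valve = False.
All clauses satisfied.

fog = False; gpu = False; armed = False; power = False; valve = False; safe = True; busy = False; ready = True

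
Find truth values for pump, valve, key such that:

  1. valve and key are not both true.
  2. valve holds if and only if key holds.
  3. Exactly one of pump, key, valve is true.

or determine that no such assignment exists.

pump = True, valve = False, key = False

  (1) valve=F, key=F — not both ✓
  (2) valve=F, key=F — same ✓
  (3) {pump, key, valve}: 1 true — exactly one ✓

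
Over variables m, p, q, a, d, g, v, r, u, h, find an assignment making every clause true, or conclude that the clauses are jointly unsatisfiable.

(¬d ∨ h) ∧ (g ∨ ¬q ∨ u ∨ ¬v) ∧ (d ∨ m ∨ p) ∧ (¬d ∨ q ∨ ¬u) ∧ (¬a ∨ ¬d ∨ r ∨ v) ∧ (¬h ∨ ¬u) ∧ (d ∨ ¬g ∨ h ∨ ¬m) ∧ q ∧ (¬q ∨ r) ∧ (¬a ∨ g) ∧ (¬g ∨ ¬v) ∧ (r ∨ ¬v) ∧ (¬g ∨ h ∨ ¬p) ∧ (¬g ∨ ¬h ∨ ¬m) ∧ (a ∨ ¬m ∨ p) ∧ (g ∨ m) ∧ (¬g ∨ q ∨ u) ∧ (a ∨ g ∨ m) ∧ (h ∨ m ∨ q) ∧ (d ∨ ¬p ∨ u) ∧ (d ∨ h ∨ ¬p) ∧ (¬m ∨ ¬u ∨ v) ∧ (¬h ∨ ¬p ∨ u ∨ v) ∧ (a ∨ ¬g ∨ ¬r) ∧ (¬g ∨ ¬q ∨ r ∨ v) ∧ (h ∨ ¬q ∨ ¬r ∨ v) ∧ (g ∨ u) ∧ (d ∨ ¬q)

Unit clause (q) forces q = True.
In (¬q ∨ r) only r is left, so r = True.
In (d ∨ ¬q) only d is left, so d = True.
In (¬d ∨ h) only h is left, so h = True.
In (¬h ∨ ¬u) only ¬u is left, so u = False.
In (g ∨ u) only g is left, so g = True.
In (¬g ∨ ¬v) only ¬v is left, so v = False.
In (¬g ∨ ¬h ∨ ¬m) only ¬m is left, so m = False.
In (¬h ∨ ¬p ∨ u ∨ v) only ¬p is left, so p = False.
In (a ∨ ¬g ∨ ¬r) only a is left, so a = True.
All clauses satisfied.

m: False, p: False, q: True, a: True, d: True, g: True, v: False, r: True, u: False, h: True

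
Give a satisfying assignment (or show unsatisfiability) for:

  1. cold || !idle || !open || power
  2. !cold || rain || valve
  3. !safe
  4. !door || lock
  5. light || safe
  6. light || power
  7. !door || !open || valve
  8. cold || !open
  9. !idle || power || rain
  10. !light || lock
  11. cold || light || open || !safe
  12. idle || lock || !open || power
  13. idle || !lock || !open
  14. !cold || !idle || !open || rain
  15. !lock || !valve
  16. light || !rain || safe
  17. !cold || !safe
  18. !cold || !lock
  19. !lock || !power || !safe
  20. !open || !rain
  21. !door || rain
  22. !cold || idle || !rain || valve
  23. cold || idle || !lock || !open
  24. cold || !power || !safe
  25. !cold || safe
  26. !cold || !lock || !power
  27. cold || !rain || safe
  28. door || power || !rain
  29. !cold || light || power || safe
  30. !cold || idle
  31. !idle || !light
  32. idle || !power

Unit clause (!safe) forces safe = False.
In (light || safe) only light is left, so light = True.
In (!light || lock) only lock is left, so lock = True.
In (!lock || !valve) only !valve is left, so valve = False.
In (!cold || !lock) only !cold is left, so cold = False.
In (cold || !rain || safe) only !rain is left, so rain = False.
In (!idle || !light) only !idle is left, so idle = False.
In (idle || !power) only !power is left, so power = False.
In (cold || !open) only !open is left, so open = False.
In (!door || rain) only !door is left, so door = False.
All clauses satisfied.

power=F, valve=F, open=F, idle=F, door=F, rain=F, cold=F, light=T, safe=F, lock=T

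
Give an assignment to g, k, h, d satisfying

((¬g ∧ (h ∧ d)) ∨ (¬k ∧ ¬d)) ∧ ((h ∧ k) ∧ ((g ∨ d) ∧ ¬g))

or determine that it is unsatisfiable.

g=F, k=T, h=T, d=T

  (¬g ∧ (h ∧ d)) ∨ (¬k ∧ ¬d) = True
    ¬g ∧ (h ∧ d) = True
      ¬g = True
      h ∧ d = True
    ¬k ∧ ¬d = False
      ¬k = False
      ¬d = False
  (h ∧ k) ∧ ((g ∨ d) ∧ ¬g) = True
    h ∧ k = True
    (g ∨ d) ∧ ¬g = True
      g ∨ d = True
      ¬g = True
Both conjuncts True, so the formula holds.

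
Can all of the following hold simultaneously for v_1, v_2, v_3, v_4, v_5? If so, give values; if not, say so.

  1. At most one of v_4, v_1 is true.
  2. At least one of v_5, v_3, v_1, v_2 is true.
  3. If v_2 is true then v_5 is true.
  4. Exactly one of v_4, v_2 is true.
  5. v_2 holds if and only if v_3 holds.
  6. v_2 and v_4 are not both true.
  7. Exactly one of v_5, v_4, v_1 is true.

v_1 = False, v_2 = True, v_3 = True, v_4 = False, v_5 = True

  (1) {v_4, v_1}: 0 true — at most one ✓
  (2) {v_5, v_3, v_1, v_2}: 3 true — at least one ✓
  (3) v_2=T ⇒ v_5: T ✓
  (4) {v_4, v_2}: 1 true — exactly one ✓
  (5) v_2=T, v_3=T — same ✓
  (6) v_2=T, v_4=F — not both ✓
  (7) {v_5, v_4, v_1}: 1 true — exactly one ✓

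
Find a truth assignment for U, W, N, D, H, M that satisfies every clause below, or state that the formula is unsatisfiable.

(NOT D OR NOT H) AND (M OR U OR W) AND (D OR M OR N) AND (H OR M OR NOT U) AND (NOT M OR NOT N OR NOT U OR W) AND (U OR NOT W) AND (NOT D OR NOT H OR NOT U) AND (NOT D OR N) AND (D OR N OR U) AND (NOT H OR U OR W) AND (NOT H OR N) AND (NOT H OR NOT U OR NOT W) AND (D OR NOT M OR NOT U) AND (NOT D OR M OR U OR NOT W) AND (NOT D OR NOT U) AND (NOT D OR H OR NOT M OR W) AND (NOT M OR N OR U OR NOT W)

U = False; W = False; N = True; D = False; H = False; M = True

Set U = False.
  then (U OR NOT W) forces W = False.
  then (NOT H OR U OR W) forces H = False.
  then (M OR U OR W) forces M = True.
  then (NOT D OR H OR NOT M OR W) forces D = False.
  then (D OR N OR U) forces N = True.
All clauses satisfied.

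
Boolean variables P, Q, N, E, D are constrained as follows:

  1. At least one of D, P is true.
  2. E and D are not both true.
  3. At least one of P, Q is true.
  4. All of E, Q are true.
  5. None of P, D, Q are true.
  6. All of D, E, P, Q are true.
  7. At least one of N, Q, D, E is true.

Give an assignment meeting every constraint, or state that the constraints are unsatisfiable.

Unsatisfiable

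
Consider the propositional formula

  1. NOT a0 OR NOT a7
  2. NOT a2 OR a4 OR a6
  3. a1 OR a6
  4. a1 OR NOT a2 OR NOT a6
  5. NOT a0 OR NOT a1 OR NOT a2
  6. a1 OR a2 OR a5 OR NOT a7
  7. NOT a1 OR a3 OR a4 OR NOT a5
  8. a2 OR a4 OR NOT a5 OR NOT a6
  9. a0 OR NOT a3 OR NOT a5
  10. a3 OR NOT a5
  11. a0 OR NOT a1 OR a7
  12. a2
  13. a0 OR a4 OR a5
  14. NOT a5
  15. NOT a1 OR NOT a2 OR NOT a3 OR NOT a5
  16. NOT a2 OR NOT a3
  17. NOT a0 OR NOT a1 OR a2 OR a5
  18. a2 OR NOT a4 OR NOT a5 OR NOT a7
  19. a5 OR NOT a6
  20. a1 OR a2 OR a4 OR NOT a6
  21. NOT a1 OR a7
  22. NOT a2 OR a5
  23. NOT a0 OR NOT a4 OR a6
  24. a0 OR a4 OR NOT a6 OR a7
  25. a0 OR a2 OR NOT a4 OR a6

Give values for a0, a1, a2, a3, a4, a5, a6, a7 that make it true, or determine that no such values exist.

Case a2 = True:
  (NOT a5) forces a5 = False.
  Clause (NOT a2 OR a5) is falsified — contradiction.
Case a2 = False:
  Clause (a2) is falsified — contradiction.
Both cases fail, so the formula is unsatisfiable.

Unsatisfiable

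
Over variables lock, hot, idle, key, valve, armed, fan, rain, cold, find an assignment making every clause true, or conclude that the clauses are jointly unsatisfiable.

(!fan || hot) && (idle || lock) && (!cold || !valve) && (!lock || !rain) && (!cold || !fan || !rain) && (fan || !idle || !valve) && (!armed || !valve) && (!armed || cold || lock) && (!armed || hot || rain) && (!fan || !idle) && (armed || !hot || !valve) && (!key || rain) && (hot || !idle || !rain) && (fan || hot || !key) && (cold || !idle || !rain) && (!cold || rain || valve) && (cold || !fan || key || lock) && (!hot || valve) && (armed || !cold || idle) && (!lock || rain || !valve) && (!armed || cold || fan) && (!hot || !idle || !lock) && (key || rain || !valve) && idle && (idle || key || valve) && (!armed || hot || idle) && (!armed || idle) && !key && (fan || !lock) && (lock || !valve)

lock=F; hot=F; idle=T; key=F; valve=F; armed=F; fan=F; rain=F; cold=F

Unit clause (idle) forces idle = True.
Unit clause (!key) forces key = False.
In (!fan || !idle) only !fan is left, so fan = False.
In (fan || !lock) only !lock is left, so lock = False.
In (lock || !valve) only !valve is left, so valve = False.
In (!hot || valve) only !hot is left, so hot = False.
In (hot || !idle || !rain) only !rain is left, so rain = False.
In (!cold || rain || valve) only !cold is left, so cold = False.
In (!armed || cold || fan) only !armed is left, so armed = False.
All clauses satisfied.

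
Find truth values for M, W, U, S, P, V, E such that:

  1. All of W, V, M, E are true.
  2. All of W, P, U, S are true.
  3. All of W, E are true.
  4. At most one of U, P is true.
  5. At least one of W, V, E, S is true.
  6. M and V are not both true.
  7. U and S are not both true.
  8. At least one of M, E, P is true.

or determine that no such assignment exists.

Case M = True:
  (1) forces W = True.
  (1) forces V = True.
  Constraint (6) is violated (M=T, V=T) — contradiction.
Case M = False:
  Constraint (1) is violated (M=F) — contradiction.
Both cases fail — unsatisfiable.

Unsatisfiable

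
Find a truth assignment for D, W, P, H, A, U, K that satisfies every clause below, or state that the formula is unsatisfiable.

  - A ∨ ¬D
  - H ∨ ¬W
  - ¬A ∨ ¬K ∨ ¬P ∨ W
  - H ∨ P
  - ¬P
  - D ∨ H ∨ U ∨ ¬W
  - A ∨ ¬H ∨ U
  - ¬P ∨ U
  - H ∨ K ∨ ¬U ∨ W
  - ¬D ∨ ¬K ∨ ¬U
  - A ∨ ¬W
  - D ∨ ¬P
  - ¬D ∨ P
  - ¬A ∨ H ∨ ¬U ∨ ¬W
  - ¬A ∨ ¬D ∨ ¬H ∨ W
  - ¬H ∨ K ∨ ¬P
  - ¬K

D=F, W=T, P=F, H=T, A=T, U=F, K=F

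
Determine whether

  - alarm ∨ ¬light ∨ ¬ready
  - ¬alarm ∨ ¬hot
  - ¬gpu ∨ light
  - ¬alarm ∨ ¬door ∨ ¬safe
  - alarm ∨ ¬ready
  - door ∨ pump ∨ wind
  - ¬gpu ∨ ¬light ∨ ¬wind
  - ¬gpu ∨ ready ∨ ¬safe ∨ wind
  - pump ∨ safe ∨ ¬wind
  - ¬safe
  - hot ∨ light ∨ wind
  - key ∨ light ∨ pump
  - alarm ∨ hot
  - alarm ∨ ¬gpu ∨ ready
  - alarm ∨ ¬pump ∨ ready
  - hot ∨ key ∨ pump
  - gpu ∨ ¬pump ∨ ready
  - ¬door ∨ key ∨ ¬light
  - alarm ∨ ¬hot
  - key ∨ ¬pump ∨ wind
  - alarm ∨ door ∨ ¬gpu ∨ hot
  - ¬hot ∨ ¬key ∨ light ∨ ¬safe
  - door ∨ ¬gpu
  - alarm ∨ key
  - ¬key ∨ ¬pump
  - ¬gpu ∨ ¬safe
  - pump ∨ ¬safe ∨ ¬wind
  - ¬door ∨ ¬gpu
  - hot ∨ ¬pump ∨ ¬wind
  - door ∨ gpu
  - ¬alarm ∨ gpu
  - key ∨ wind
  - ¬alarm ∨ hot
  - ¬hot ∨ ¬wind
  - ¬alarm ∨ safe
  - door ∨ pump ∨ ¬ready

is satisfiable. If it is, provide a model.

No satisfying assignment exists.

Case hot = True:
  (¬alarm ∨ ¬hot) forces alarm = False.
  Clause (alarm ∨ ¬hot) is falsified — contradiction.
Case hot = False:
  (¬safe) forces safe = False.
  (alarm ∨ hot) forces alarm = True.
  Clause (¬alarm ∨ hot) is falsified — contradiction.
Both cases fail, so the formula is unsatisfiable.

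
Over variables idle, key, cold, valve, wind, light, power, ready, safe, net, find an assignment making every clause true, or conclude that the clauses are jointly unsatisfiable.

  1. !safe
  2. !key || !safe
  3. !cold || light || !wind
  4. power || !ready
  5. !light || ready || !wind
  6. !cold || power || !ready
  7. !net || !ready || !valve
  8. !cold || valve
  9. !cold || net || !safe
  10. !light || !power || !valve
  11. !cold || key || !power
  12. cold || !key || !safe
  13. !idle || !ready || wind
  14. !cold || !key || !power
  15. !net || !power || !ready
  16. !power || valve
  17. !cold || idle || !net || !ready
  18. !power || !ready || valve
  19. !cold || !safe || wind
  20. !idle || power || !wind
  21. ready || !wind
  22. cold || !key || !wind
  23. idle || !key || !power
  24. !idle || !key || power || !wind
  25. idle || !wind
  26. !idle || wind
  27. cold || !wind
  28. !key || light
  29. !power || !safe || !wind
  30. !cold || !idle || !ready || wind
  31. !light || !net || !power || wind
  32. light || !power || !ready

idle=F; key=F; cold=T; valve=T; wind=F; light=F; power=F; ready=F; safe=F; net=F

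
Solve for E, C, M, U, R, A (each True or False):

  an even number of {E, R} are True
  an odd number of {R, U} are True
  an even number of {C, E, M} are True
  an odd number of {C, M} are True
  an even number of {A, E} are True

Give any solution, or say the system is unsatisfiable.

E: True; C: True; M: False; U: False; R: True; A: True

{E, R}: 2 true → even ✓
{R, U}: 1 true → odd ✓
{C, E, M}: 2 true → even ✓
{C, M}: 1 true → odd ✓
{A, E}: 2 true → even ✓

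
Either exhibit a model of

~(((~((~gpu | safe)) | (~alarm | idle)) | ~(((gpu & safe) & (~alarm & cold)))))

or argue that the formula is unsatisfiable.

Unsatisfiable

Case alarm = True: the formula becomes ~(((~((~gpu | safe)) | idle) | True)) = False.
Case alarm = False: the formula becomes ~((True | ~(((gpu & safe) & cold)))) = False.
Both cases fail — unsatisfiable.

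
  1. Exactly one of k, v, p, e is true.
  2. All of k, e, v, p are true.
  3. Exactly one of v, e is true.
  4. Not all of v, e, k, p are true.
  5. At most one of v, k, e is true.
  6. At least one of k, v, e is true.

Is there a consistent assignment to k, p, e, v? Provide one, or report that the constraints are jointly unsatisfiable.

Unsatisfiable — no assignment works.

Case k = True:
  (1) with k=T forces v = False.
  Constraint (2) is violated (v=F) — contradiction.
Case k = False:
  Constraint (2) is violated (k=F) — contradiction.
Both cases fail — unsatisfiable.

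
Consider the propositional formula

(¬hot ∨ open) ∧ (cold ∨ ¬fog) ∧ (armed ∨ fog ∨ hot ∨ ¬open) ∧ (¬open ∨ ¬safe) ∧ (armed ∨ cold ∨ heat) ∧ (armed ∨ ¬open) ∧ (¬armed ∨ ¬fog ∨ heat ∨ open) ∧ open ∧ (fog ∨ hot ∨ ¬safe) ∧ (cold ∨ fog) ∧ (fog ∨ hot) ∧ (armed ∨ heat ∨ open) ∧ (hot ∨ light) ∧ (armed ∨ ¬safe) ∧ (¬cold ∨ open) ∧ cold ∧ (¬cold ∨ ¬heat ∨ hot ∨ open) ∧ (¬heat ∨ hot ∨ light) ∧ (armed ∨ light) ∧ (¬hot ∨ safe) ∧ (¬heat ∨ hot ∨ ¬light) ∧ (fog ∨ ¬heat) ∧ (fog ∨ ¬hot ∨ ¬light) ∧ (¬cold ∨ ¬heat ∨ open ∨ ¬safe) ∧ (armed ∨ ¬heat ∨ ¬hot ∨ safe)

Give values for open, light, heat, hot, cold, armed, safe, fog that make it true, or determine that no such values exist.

Unit clause (open) forces open = True.
Unit clause (cold) forces cold = True.
In (¬open ∨ ¬safe) only ¬safe is left, so safe = False.
In (armed ∨ ¬open) only armed is left, so armed = True.
In (¬hot ∨ safe) only ¬hot is left, so hot = False.
In (fog ∨ hot) only fog is left, so fog = True.
In (hot ∨ light) only light is left, so light = True.
In (¬heat ∨ hot ∨ ¬light) only ¬heat is left, so heat = False.
All clauses satisfied.

open = True; light = True; heat = False; hot = False; cold = True; armed = True; safe = False; fog = True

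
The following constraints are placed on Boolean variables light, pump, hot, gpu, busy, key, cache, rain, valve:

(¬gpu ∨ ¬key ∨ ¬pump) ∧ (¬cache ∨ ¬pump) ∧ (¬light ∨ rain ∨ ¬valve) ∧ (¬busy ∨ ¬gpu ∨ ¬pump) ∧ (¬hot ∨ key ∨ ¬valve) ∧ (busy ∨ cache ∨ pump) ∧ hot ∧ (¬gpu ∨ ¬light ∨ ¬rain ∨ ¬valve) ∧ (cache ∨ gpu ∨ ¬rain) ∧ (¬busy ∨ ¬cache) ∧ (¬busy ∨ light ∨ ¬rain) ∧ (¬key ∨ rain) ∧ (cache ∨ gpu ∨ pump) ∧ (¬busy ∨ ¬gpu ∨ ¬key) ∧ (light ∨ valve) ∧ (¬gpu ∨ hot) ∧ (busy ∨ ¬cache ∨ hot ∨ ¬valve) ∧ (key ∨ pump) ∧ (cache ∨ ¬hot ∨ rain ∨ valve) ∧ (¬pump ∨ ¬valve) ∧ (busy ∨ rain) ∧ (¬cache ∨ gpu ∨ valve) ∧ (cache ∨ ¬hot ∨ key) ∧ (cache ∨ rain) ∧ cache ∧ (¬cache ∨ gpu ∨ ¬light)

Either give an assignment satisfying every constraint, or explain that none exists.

light=F, pump=F, hot=T, gpu=T, busy=F, key=T, cache=T, rain=T, valve=T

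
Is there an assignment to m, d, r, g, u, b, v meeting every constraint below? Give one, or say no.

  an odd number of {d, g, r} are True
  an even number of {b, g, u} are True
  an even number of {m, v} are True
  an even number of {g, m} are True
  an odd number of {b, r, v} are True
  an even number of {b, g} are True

m=T, d=T, r=T, g=T, u=F, b=T, v=T

{d, g, r}: 3 true → odd ✓
{b, g, u}: 2 true → even ✓
{m, v}: 2 true → even ✓
{g, m}: 2 true → even ✓
{b, r, v}: 3 true → odd ✓
{b, g}: 2 true → even ✓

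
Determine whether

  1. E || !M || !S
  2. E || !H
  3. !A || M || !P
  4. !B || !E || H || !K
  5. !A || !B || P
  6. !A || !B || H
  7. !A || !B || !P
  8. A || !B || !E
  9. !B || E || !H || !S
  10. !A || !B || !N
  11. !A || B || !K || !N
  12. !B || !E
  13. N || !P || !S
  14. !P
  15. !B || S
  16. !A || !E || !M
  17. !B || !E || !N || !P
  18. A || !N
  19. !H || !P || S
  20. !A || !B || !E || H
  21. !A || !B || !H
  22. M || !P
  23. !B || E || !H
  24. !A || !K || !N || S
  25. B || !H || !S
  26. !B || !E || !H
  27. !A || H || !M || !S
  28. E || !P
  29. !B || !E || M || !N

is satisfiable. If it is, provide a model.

Unit clause (!P) forces P = False.
Set M = False.
Set K = False.
Set S = True.
Set A = True.
  then (!A || !B || P) forces B = False.
  then (B || !H || !S) forces H = False.
Set E = True.
Set N = False.
All clauses satisfied.

P: False, M: False, K: False, S: True, A: True, E: True, B: False, H: False, N: False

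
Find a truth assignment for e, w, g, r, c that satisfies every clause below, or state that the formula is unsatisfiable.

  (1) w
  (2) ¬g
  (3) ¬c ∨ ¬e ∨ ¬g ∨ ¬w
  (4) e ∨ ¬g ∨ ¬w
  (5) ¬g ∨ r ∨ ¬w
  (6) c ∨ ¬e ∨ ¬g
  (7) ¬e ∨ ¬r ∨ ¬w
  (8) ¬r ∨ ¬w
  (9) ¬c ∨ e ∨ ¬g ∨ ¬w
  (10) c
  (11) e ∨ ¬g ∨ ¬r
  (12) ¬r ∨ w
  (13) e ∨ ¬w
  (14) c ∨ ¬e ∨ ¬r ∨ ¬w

e = True; w = True; g = False; r = False; c = True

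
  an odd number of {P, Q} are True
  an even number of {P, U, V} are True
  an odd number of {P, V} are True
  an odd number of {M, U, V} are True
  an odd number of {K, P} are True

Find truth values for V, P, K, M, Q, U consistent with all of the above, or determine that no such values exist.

V = False, P = True, K = False, M = False, Q = False, U = True

{P, Q}: 1 true → odd ✓
{P, U, V}: 2 true → even ✓
{P, V}: 1 true → odd ✓
{M, U, V}: 1 true → odd ✓
{K, P}: 1 true → odd ✓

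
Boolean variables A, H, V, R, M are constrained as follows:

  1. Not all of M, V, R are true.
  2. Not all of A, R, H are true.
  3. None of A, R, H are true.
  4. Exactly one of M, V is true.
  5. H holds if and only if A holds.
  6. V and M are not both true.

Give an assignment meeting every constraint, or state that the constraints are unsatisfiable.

A = False; H = False; V = True; R = False; M = False

  (1) {M, V, R}: 1/3 true — not all ✓
  (2) {A, R, H}: 0/3 true — not all ✓
  (3) {A, R, H}: 0 true — none ✓
  (4) {M, V}: 1 true — exactly one ✓
  (5) H=F, A=F — same ✓
  (6) V=T, M=F — not both ✓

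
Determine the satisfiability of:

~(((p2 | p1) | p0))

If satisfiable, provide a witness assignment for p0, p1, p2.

p0=F, p1=F, p2=F

  ~(((p2 | p1) | p0)) = True
    (p2 | p1) | p0 = False
      p2 | p1 = False
The formula evaluates to True.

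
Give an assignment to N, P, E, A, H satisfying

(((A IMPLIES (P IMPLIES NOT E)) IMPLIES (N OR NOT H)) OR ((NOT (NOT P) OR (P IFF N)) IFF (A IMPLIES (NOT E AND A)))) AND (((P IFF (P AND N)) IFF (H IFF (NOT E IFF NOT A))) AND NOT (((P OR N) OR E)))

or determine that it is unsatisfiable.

N=F, P=F, E=F, A=T, H=F

  ((A IMPLIES (P IMPLIES NOT E)) IMPLIES (N OR NOT H)) OR ((NOT (NOT P) OR (P IFF N)) IFF (A IMPLIES (NOT E AND A))) = True
    (A IMPLIES (P IMPLIES NOT E)) IMPLIES (N OR NOT H) = True
      A IMPLIES (P IMPLIES NOT E) = True
        P IMPLIES NOT E = True
          NOT E = True
      N OR NOT H = True
        NOT H = True
    (NOT (NOT P) OR (P IFF N)) IFF (A IMPLIES (NOT E AND A)) = True
      NOT (NOT P) OR (P IFF N) = True
        NOT (NOT P) = False
          NOT P = True
        P IFF N = True
      A IMPLIES (NOT E AND A) = True
        NOT E AND A = True
          NOT E = True
  ((P IFF (P AND N)) IFF (H IFF (NOT E IFF NOT A))) AND NOT (((P OR N) OR E)) = True
    (P IFF (P AND N)) IFF (H IFF (NOT E IFF NOT A)) = True
      P IFF (P AND N) = True
        P AND N = False
      H IFF (NOT E IFF NOT A) = True
        NOT E IFF NOT A = False
          NOT E = True
          NOT A = False
    NOT (((P OR N) OR E)) = True
      (P OR N) OR E = False
        P OR N = False
Both conjuncts True, so the formula holds.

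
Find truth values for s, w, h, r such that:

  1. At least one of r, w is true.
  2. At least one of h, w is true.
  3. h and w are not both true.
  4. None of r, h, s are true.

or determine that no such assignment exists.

s = False; w = True; h = False; r = False

  (1) {r, w}: 1 true — at least one ✓
  (2) {h, w}: 1 true — at least one ✓
  (3) h=F, w=T — not both ✓
  (4) {r, h, s}: 0 true — none ✓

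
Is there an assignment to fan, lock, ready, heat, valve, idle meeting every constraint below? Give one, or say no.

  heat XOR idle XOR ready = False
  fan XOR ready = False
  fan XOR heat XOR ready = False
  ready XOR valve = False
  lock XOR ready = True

fan = False, lock = True, ready = False, heat = False, valve = False, idle = False

heat XOR idle XOR ready = F XOR F XOR F = False ✓
fan XOR ready = F XOR F = False ✓
fan XOR heat XOR ready = F XOR F XOR F = False ✓
ready XOR valve = F XOR F = False ✓
lock XOR ready = T XOR F = True ✓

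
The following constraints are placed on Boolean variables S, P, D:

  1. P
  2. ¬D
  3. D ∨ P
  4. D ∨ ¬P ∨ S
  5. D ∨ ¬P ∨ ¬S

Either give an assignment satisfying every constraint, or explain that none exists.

Case P = True:
  (¬D) forces D = False.
  (D ∨ ¬P ∨ S) forces S = True.
  Clause (D ∨ ¬P ∨ ¬S) is falsified — contradiction.
Case P = False:
  Clause (P) is falsified — contradiction.
Both cases fail, so the formula is unsatisfiable.

Unsatisfiable — no assignment works.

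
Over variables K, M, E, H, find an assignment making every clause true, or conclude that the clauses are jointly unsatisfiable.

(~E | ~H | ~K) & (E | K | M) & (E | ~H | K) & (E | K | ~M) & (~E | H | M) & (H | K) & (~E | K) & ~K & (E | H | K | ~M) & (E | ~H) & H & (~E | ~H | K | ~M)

Unsatisfiable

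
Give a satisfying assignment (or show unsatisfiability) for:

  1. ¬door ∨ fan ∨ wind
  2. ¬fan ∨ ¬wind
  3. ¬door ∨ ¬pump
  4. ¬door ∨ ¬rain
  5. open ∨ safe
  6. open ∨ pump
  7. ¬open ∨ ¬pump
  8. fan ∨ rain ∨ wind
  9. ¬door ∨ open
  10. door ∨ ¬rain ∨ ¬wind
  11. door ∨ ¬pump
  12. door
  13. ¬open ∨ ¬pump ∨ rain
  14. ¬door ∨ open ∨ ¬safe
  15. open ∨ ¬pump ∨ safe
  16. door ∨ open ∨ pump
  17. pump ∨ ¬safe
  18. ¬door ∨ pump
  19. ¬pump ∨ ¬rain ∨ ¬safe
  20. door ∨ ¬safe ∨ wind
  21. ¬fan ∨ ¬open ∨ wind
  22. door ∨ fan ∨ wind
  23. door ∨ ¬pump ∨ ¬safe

Case door = True:
  (¬door ∨ ¬pump) forces pump = False.
  Clause (¬door ∨ pump) is falsified — contradiction.
Case door = False:
  Clause (door) is falsified — contradiction.
Both cases fail, so the formula is unsatisfiable.

Unsatisfiable — no assignment works.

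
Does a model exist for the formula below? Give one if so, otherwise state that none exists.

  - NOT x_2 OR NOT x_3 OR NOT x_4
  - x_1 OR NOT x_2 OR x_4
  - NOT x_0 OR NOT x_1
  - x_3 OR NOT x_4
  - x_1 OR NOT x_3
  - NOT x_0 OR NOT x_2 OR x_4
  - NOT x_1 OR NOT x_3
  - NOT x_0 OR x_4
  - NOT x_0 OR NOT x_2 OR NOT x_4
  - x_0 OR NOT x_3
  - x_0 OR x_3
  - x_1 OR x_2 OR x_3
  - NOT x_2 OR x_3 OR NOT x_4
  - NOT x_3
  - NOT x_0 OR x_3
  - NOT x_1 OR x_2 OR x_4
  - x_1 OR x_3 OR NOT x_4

Case x_3 = True:
  Clause (NOT x_3) is falsified — contradiction.
Case x_3 = False:
  (x_3 OR NOT x_4) forces x_4 = False.
  (NOT x_0 OR x_4) forces x_0 = False.
  Clause (x_0 OR x_3) is falsified — contradiction.
Both cases fail, so the formula is unsatisfiable.

The formula is unsatisfiable.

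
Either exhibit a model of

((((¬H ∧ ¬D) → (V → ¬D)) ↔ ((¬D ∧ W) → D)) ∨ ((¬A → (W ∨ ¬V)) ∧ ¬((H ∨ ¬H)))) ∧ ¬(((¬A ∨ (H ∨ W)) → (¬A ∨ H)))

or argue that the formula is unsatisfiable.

A: True, V: True, H: False, D: True, W: True

  (((¬H ∧ ¬D) → (V → ¬D)) ↔ ((¬D ∧ W) → D)) ∨ ((¬A → (W ∨ ¬V)) ∧ ¬((H ∨ ¬H))) = True
    ((¬H ∧ ¬D) → (V → ¬D)) ↔ ((¬D ∧ W) → D) = True
      (¬H ∧ ¬D) → (V → ¬D) = True
        ¬H ∧ ¬D = False
          ¬H = True
          ¬D = False
        V → ¬D = False
          ¬D = False
      (¬D ∧ W) → D = True
        ¬D ∧ W = False
          ¬D = False
    (¬A → (W ∨ ¬V)) ∧ ¬((H ∨ ¬H)) = False
      ¬A → (W ∨ ¬V) = True
        ¬A = False
        W ∨ ¬V = True
          ¬V = False
      ¬((H ∨ ¬H)) = False
        H ∨ ¬H = True
          ¬H = True
  ¬(((¬A ∨ (H ∨ W)) → (¬A ∨ H))) = True
    (¬A ∨ (H ∨ W)) → (¬A ∨ H) = False
      ¬A ∨ (H ∨ W) = True
        ¬A = False
        H ∨ W = True
      ¬A ∨ H = False
        ¬A = False
Both conjuncts True, so the formula holds.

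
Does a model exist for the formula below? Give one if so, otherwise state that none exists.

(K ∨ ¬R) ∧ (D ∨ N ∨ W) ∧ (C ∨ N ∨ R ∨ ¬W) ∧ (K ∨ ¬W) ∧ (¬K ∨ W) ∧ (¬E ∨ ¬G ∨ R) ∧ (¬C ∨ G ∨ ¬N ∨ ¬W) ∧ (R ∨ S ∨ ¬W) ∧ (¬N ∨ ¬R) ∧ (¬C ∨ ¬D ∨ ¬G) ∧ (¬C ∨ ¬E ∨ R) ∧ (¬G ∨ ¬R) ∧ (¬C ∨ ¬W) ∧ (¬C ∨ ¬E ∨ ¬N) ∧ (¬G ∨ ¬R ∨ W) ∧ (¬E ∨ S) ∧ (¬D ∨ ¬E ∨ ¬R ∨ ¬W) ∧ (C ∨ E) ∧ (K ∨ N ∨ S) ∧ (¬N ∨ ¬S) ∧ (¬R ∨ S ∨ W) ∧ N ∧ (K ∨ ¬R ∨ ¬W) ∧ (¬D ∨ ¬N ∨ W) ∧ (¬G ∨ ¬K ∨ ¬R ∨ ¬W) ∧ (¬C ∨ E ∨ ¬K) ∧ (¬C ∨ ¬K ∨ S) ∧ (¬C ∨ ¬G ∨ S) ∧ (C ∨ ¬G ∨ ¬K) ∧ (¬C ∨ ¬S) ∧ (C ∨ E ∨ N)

Unit clause (N) forces N = True.
In (¬N ∨ ¬R) only ¬R is left, so R = False.
In (¬N ∨ ¬S) only ¬S is left, so S = False.
In (R ∨ S ∨ ¬W) only ¬W is left, so W = False.
In (¬E ∨ S) only ¬E is left, so E = False.
In (C ∨ E) only C is left, so C = True.
In (¬D ∨ ¬N ∨ W) only ¬D is left, so D = False.
In (¬C ∨ E ∨ ¬K) only ¬K is left, so K = False.
In (¬C ∨ ¬G ∨ S) only ¬G is left, so G = False.
All clauses satisfied.

N: True, E: False, G: False, D: False, R: False, W: False, K: False, S: False, C: True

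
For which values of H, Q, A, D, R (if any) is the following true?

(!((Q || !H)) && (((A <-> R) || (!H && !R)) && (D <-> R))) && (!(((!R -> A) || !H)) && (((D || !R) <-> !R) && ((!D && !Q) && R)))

Unsatisfiable — no assignment works.

Case R = True: the conjunct !(((!R -> A) || !H)) becomes !((True || !H)) = False.
Case R = False: the conjunct R is False.
Both cases fail — unsatisfiable.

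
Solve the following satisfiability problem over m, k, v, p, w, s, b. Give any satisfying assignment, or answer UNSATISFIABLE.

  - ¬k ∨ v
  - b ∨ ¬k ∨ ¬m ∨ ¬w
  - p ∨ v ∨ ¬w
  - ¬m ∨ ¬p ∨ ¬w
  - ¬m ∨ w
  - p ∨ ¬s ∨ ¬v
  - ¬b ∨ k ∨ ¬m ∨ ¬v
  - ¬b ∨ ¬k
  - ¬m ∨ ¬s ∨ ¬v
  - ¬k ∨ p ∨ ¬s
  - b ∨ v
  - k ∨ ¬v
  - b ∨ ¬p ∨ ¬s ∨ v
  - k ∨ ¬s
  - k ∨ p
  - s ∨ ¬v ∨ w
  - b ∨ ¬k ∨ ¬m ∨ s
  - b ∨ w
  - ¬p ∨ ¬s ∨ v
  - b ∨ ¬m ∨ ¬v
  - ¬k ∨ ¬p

Set m = False.
Set k = False.
  then (k ∨ ¬v) forces v = False.
  then (k ∨ ¬s) forces s = False.
  then (k ∨ p) forces p = True.
  then (b ∨ v) forces b = True.
Set w = False.
All clauses satisfied.

m = False, k = False, v = False, p = True, w = False, s = False, b = True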